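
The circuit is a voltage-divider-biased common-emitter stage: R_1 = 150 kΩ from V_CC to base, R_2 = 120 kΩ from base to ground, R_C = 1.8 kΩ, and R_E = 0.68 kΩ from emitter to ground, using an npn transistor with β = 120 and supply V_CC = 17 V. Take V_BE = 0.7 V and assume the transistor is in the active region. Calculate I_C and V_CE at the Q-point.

I_C ≈ 5.5 mA, V_CE ≈ 3.3 V

Thevenize the base divider: V_Th = V_CC·R_2/(R_1+R_2) = 17×120/270 = 7.56 V, R_Th = R_1‖R_2 = 66.7 kΩ.
Base-emitter loop: V_Th = I_B·R_Th + V_BE + (β+1)I_B·R_E, so I_B = (7.56 − 0.7) / (66.7 + 121×0.68) = 0.046 mA.
I_C = β·I_B = 120×0.046 = 5.52 mA, and I_E = (β+1)I_B = 5.57 mA.
V_CE = V_CC − I_C·R_C − I_E·R_E = 17 − 5.52×1.8 − 5.57×0.68 = 3.27 V.
V_CE = 3.27 V > 0.2 V confirms active-region operation.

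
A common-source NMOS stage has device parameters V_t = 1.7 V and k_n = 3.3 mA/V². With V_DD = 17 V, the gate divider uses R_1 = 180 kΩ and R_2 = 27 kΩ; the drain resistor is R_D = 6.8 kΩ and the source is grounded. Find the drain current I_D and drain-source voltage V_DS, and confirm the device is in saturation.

V_G = V_DD·R_2/(R_1+R_2) = 17×27/207 = 2.22 V. With the source grounded, V_GS = V_G = 2.22 V.
Assume saturation: I_D = (k_n/2)(V_GS − V_t)² = (3.3/2)×(2.22 − 1.7)² = 1.65×0.517² = 0.442 mA.
V_DS = V_DD − I_D·R_D = 17 − 0.442×6.8 = 14 V.
Saturation requires V_DS ≥ V_GS − V_t = 0.517 V; 14 ≥ 0.517 ✓.

I_D ≈ 0.44 mA, V_DS ≈ 14 V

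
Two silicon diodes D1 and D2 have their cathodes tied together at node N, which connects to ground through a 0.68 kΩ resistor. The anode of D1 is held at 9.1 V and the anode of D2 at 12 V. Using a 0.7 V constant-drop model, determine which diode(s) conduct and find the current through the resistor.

Assume both conduct. Then node N would need to be at both 9.1−0.7 = 8.4 V and 12−0.7 = 11.3 V, which is impossible.
Assume only D2 conducts: V_N = 12 − 0.7 = 11.3 V, so I_R = 11.3/0.68 = 16.6 mA.
Check D1: its anode-to-cathode voltage is 9.1 − 11.3 = -2.2 V < 0.7 V, so it is off. The assumption is consistent.

Only D2 conducts; I_R ≈ 17 mA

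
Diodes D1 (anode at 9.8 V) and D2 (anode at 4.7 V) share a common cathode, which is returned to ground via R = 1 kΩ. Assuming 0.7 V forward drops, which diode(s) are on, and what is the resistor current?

Only D1 conducts; I_R ≈ 9.1 mA

Assume both conduct. Then node N would need to be at both 9.8−0.7 = 9.1 V and 4.7−0.7 = 4 V, which is impossible.
Assume only D1 conducts: V_N = 9.8 − 0.7 = 9.1 V, so I_R = 9.1/1 = 9.1 mA.
Check D2: its anode-to-cathode voltage is 4.7 − 9.1 = -4.4 V < 0.7 V, so it is off. The assumption is consistent.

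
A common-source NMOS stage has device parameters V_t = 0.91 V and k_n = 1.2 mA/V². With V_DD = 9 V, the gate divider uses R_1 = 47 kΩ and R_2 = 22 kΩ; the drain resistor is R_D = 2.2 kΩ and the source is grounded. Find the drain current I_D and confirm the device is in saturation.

V_G = V_DD·R_2/(R_1+R_2) = 9×22/69 = 2.87 V. With the source grounded, V_GS = V_G = 2.87 V.
Assume saturation: I_D = (k_n/2)(V_GS − V_t)² = (1.2/2)×(2.87 − 0.91)² = 0.6×1.96² = 2.3 mA.
V_DS = V_DD − I_D·R_D = 9 − 2.3×2.2 = 3.93 V.
Saturation requires V_DS ≥ V_GS − V_t = 1.96 V; 3.93 ≥ 1.96 ✓.

I_D ≈ 2.3 mA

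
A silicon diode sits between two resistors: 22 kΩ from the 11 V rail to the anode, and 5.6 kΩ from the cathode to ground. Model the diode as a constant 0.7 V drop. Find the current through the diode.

I ≈ 0.37 mA

The two resistors are in series with the diode, so KVL gives 11 = I·22 + 0.7 + I·5.6.
I = (11 − 0.7) / (22 + 5.6) kΩ = 10.3 / 27.6 = 0.373 mA.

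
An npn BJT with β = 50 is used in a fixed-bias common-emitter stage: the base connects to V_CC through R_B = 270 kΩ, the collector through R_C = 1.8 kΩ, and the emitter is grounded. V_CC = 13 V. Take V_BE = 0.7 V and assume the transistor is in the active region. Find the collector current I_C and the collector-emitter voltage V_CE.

Base loop: V_CC = I_B·R_B + V_BE, so I_B = (13 − 0.7)/270 kΩ = 0.0456 mA.
In the active region I_C = β·I_B = 50 × 0.0456 = 2.28 mA.
Collector loop: V_CE = V_CC − I_C·R_C = 13 − 2.28×1.8 = 8.9 V.
Since V_CE = 8.9 V > V_CE(sat) ≈ 0.2 V, the transistor is in the active region as assumed.

I_C ≈ 2.3 mA, V_CE ≈ 8.9 V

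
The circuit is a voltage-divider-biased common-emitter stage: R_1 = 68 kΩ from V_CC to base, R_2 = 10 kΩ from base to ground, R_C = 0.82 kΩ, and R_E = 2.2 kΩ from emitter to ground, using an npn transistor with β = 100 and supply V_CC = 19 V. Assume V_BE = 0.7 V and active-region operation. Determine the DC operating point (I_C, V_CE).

Thevenize the base divider: V_Th = V_CC·R_2/(R_1+R_2) = 19×10/78 = 2.44 V, R_Th = R_1‖R_2 = 8.72 kΩ.
Base-emitter loop: V_Th = I_B·R_Th + V_BE + (β+1)I_B·R_E, so I_B = (2.44 − 0.7) / (8.72 + 101×2.2) = 0.00752 mA.
I_C = β·I_B = 100×0.00752 = 0.752 mA, and I_E = (β+1)I_B = 0.759 mA.
V_CE = V_CC − I_C·R_C − I_E·R_E = 19 − 0.752×0.82 − 0.759×2.2 = 16.7 V.
V_CE = 16.7 V > 0.2 V confirms active-region operation.

I_C ≈ 0.75 mA, V_CE ≈ 17 V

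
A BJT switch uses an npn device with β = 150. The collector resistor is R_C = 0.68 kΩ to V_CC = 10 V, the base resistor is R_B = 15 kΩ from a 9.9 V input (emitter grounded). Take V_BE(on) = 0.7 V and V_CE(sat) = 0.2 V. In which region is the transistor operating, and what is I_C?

Assume active: I_B = (9.9 − 0.7)/15 = 0.613 mA, giving I_C = β·I_B = 92 mA.
But then V_CE = 10 − 92×0.68 = -52.6 V < V_CE(sat) = 0.2 V — impossible in the active region.
So the transistor is saturated. With V_CE = 0.2 V, I_C = (V_CC − 0.2)/R_C = 9.8/0.68 = 14.4 mA.
Check: β·I_B = 92 mA > I_C = 14.4 mA, confirming saturation.

saturation; I_C ≈ 14 mA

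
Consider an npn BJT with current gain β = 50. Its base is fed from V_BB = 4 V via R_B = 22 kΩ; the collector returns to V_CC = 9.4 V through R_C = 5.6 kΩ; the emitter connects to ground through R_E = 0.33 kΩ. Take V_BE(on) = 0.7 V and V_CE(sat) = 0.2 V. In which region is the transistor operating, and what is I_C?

Assume active: I_B = (4 − 0.7)/(22 + 51×0.33) = 0.085 mA, I_C = β·I_B = 4.25 mA.
Then V_CE = 9.4 − 4.25×5.6 − 4.33×0.33 = -15.8 V < 0.2 V — the active assumption fails.
Re-solve with V_CE = 0.2 V. KCL at the emitter: V_E/R_E = (V_BB−0.7−V_E)/R_B + (V_CC−0.2−V_E)/R_C, giving V_E = 0.551 V.
I_C = (V_CC − 0.2 − V_E)/R_C = (9.2 − 0.551)/5.6 = 1.54 mA.
Check: I_B = (3.3 − 0.551)/22 = 0.125 mA, and β·I_B = 6.25 mA > I_C, confirming saturation.

saturation; I_C ≈ 1.5 mA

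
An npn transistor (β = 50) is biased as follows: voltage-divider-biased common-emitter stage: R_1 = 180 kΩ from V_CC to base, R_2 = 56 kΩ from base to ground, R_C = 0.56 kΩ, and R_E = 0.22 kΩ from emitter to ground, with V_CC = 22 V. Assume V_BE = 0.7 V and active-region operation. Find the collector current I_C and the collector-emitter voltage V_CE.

I_C ≈ 4.2 mA, V_CE ≈ 19 V

Thevenize the base divider: V_Th = V_CC·R_2/(R_1+R_2) = 22×56/236 = 5.22 V, R_Th = R_1‖R_2 = 42.7 kΩ.
Base-emitter loop: V_Th = I_B·R_Th + V_BE + (β+1)I_B·R_E, so I_B = (5.22 − 0.7) / (42.7 + 51×0.22) = 0.0838 mA.
I_C = β·I_B = 50×0.0838 = 4.19 mA, and I_E = (β+1)I_B = 4.27 mA.
V_CE = V_CC − I_C·R_C − I_E·R_E = 22 − 4.19×0.56 − 4.27×0.22 = 18.7 V.
V_CE = 18.7 V > 0.2 V confirms active-region operation.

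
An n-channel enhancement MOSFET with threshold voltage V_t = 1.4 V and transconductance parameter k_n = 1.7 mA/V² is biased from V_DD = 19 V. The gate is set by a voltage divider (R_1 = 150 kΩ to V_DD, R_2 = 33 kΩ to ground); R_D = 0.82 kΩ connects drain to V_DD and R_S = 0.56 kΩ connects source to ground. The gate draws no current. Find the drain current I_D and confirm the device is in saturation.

V_G = V_DD·R_2/(R_1+R_2) = 19×33/183 = 3.43 V.
Assume saturation: I_D = (k_n/2)(V_GS − V_t)² with V_GS = V_G − I_D·R_S = 3.43 − 0.56·I_D.
Substituting gives 0.267·I_D² − 2.93·I_D + 3.49 = 0, with roots I_D = 1.36 or 9.63 mA.
The root I_D = 9.63 mA gives V_GS = -1.97 V ≤ V_t, so take I_D = 1.36 mA.
Then V_GS = 2.66 V and V_DS = V_DD − I_D(R_D+R_S) = 19 − 1.36×1.38 = 17.1 V.
Saturation requires V_DS ≥ V_GS − V_t = 1.26 V; 17.1 ≥ 1.26 ✓.

I_D ≈ 1.4 mA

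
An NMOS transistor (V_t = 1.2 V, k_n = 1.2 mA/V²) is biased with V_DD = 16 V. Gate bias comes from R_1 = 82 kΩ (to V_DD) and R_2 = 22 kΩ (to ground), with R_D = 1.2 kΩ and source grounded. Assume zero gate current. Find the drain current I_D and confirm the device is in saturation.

I_D ≈ 2.9 mA

V_G = V_DD·R_2/(R_1+R_2) = 16×22/104 = 3.38 V. With the source grounded, V_GS = V_G = 3.38 V.
Assume saturation: I_D = (k_n/2)(V_GS − V_t)² = (1.2/2)×(3.38 − 1.2)² = 0.6×2.18² = 2.86 mA.
V_DS = V_DD − I_D·R_D = 16 − 2.86×1.2 = 12.6 V.
Saturation requires V_DS ≥ V_GS − V_t = 2.18 V; 12.6 ≥ 2.18 ✓.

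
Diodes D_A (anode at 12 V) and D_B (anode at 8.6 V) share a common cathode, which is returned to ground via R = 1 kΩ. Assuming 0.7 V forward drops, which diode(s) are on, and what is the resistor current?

Assume both conduct. Then node N would need to be at both 12−0.7 = 11.3 V and 8.6−0.7 = 7.9 V, which is impossible.
Assume only D_A conducts: V_N = 12 − 0.7 = 11.3 V, so I_R = 11.3/1 = 11.3 mA.
Check D_B: its anode-to-cathode voltage is 8.6 − 11.3 = -2.7 V < 0.7 V, so it is off. The assumption is consistent.

Only D_A conducts; I_R ≈ 11 mA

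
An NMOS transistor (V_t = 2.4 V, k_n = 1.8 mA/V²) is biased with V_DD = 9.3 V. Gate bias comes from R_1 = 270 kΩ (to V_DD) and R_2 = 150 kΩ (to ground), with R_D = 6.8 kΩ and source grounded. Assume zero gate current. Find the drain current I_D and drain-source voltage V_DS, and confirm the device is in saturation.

I_D ≈ 0.76 mA, V_DS ≈ 4.1 V

V_G = V_DD·R_2/(R_1+R_2) = 9.3×150/420 = 3.32 V. With the source grounded, V_GS = V_G = 3.32 V.
Assume saturation: I_D = (k_n/2)(V_GS − V_t)² = (1.8/2)×(3.32 − 2.4)² = 0.9×0.921² = 0.764 mA.
V_DS = V_DD − I_D·R_D = 9.3 − 0.764×6.8 = 4.1 V.
Saturation requires V_DS ≥ V_GS − V_t = 0.921 V; 4.1 ≥ 0.921 ✓.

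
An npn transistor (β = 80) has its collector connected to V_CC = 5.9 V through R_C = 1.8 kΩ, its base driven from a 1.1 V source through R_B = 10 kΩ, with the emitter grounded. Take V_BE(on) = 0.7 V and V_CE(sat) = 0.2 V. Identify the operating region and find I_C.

saturation; I_C ≈ 3.2 mA

Assume active: I_B = (1.1 − 0.7)/10 = 0.04 mA, giving I_C = β·I_B = 3.2 mA.
But then V_CE = 5.9 − 3.2×1.8 = 0.14 V < V_CE(sat) = 0.2 V — impossible in the active region.
So the transistor is saturated. With V_CE = 0.2 V, I_C = (V_CC − 0.2)/R_C = 5.7/1.8 = 3.17 mA.
Check: β·I_B = 3.2 mA > I_C = 3.17 mA, confirming saturation.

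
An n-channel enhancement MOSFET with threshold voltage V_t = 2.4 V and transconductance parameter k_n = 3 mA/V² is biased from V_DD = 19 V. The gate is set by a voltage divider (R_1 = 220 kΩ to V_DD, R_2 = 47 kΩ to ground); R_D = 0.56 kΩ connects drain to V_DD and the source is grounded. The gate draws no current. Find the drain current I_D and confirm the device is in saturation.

I_D ≈ 1.3 mA

V_G = V_DD·R_2/(R_1+R_2) = 19×47/267 = 3.34 V. With the source grounded, V_GS = V_G = 3.34 V.
Assume saturation: I_D = (k_n/2)(V_GS − V_t)² = (3/2)×(3.34 − 2.4)² = 1.5×0.945² = 1.34 mA.
V_DS = V_DD − I_D·R_D = 19 − 1.34×0.56 = 18.3 V.
Saturation requires V_DS ≥ V_GS − V_t = 0.945 V; 18.3 ≥ 0.945 ✓.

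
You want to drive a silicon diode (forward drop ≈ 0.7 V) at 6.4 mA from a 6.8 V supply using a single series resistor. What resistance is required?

The resistor drops V_S − V_D = 6.8 − 0.7 = 6.1 V at 6.4 mA.
R = 6.1 V / 6.4 mA = 0.953 kΩ.

R ≈ 0.95 kΩ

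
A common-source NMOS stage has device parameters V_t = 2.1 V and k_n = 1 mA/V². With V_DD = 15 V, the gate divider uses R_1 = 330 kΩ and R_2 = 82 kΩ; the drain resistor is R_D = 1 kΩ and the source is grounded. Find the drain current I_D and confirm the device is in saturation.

I_D ≈ 0.39 mA

V_G = V_DD·R_2/(R_1+R_2) = 15×82/412 = 2.99 V. With the source grounded, V_GS = V_G = 2.99 V.
Assume saturation: I_D = (k_n/2)(V_GS − V_t)² = (1/2)×(2.99 − 2.1)² = 0.5×0.885² = 0.392 mA.
V_DS = V_DD − I_D·R_D = 15 − 0.392×1 = 14.6 V.
Saturation requires V_DS ≥ V_GS − V_t = 0.885 V; 14.6 ≥ 0.885 ✓.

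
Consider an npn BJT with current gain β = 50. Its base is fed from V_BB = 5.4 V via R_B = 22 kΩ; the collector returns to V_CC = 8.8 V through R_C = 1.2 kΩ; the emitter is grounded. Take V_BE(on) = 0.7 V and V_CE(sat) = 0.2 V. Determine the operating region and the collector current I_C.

Assume active: I_B = (5.4 − 0.7)/22 = 0.214 mA, giving I_C = β·I_B = 10.7 mA.
But then V_CE = 8.8 − 10.7×1.2 = -4.02 V < V_CE(sat) = 0.2 V — impossible in the active region.
So the transistor is saturated. With V_CE = 0.2 V, I_C = (V_CC − 0.2)/R_C = 8.6/1.2 = 7.17 mA.
Check: β·I_B = 10.7 mA > I_C = 7.17 mA, confirming saturation.

saturation; I_C ≈ 7.2 mA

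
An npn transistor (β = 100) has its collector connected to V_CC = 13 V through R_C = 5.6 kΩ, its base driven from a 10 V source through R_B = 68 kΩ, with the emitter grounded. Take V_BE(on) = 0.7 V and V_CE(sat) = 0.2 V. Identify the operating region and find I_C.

saturation; I_C ≈ 2.3 mA

Assume active: I_B = (10 − 0.7)/68 = 0.137 mA, giving I_C = β·I_B = 13.7 mA.
But then V_CE = 13 − 13.7×5.6 = -63.6 V < V_CE(sat) = 0.2 V — impossible in the active region.
So the transistor is saturated. With V_CE = 0.2 V, I_C = (V_CC − 0.2)/R_C = 12.8/5.6 = 2.29 mA.
Check: β·I_B = 13.7 mA > I_C = 2.29 mA, confirming saturation.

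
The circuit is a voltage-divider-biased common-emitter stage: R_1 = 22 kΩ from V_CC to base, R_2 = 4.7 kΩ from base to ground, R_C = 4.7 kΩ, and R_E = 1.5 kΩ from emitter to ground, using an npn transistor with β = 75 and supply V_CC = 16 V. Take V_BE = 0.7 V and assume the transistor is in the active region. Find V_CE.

V_CE ≈ 7.6 V

Thevenize the base divider: V_Th = V_CC·R_2/(R_1+R_2) = 16×4.7/26.7 = 2.82 V, R_Th = R_1‖R_2 = 3.87 kΩ.
Base-emitter loop: V_Th = I_B·R_Th + V_BE + (β+1)I_B·R_E, so I_B = (2.82 − 0.7) / (3.87 + 76×1.5) = 0.018 mA.
I_C = β·I_B = 75×0.018 = 1.35 mA, and I_E = (β+1)I_B = 1.36 mA.
V_CE = V_CC − I_C·R_C − I_E·R_E = 16 − 1.35×4.7 − 1.36×1.5 = 7.62 V.
V_CE = 7.62 V > 0.2 V confirms active-region operation.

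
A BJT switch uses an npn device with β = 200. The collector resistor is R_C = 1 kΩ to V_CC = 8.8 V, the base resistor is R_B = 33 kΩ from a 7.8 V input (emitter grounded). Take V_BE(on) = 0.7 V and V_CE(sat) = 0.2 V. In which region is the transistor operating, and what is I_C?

Assume active: I_B = (7.8 − 0.7)/33 = 0.215 mA, giving I_C = β·I_B = 43 mA.
But then V_CE = 8.8 − 43×1 = -34.2 V < V_CE(sat) = 0.2 V — impossible in the active region.
So the transistor is saturated. With V_CE = 0.2 V, I_C = (V_CC − 0.2)/R_C = 8.6/1 = 8.6 mA.
Check: β·I_B = 43 mA > I_C = 8.6 mA, confirming saturation.

saturation; I_C ≈ 8.6 mA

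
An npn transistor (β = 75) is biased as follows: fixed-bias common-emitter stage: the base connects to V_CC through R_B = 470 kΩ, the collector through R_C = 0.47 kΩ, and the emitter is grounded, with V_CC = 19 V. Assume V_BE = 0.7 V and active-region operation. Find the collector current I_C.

Base loop: V_CC = I_B·R_B + V_BE, so I_B = (19 − 0.7)/470 kΩ = 0.0389 mA.
In the active region I_C = β·I_B = 75 × 0.0389 = 2.92 mA.
Collector loop: V_CE = V_CC − I_C·R_C = 19 − 2.92×0.47 = 17.6 V.
Since V_CE = 17.6 V > V_CE(sat) ≈ 0.2 V, the transistor is in the active region as assumed.

I_C ≈ 2.9 mA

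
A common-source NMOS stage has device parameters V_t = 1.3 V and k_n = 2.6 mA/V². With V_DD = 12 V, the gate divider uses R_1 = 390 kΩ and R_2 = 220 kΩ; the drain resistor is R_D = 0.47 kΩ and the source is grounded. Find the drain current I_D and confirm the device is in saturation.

I_D ≈ 12 mA

V_G = V_DD·R_2/(R_1+R_2) = 12×220/610 = 4.33 V. With the source grounded, V_GS = V_G = 4.33 V.
Assume saturation: I_D = (k_n/2)(V_GS − V_t)² = (2.6/2)×(4.33 − 1.3)² = 1.3×3.03² = 11.9 mA.
V_DS = V_DD − I_D·R_D = 12 − 11.9×0.47 = 6.4 V.
Saturation requires V_DS ≥ V_GS − V_t = 3.03 V; 6.4 ≥ 3.03 ✓.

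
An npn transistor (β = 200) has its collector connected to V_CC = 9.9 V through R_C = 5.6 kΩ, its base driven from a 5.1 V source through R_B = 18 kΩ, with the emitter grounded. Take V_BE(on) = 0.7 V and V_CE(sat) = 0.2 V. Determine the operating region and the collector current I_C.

saturation; I_C ≈ 1.7 mA

Assume active: I_B = (5.1 − 0.7)/18 = 0.244 mA, giving I_C = β·I_B = 48.9 mA.
But then V_CE = 9.9 − 48.9×5.6 = -264 V < V_CE(sat) = 0.2 V — impossible in the active region.
So the transistor is saturated. With V_CE = 0.2 V, I_C = (V_CC − 0.2)/R_C = 9.7/5.6 = 1.73 mA.
Check: β·I_B = 48.9 mA > I_C = 1.73 mA, confirming saturation.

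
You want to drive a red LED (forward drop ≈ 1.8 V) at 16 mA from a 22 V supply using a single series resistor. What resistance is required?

The resistor drops V_S − V_D = 22 − 1.8 = 20.2 V at 16 mA.
R = 20.2 V / 16 mA = 1.26 kΩ.

R ≈ 1.3 kΩ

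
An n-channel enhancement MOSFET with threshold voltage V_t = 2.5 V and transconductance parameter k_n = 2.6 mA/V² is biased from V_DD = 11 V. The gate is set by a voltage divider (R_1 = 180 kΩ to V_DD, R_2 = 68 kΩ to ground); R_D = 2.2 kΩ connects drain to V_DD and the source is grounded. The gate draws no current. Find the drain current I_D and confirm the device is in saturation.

I_D ≈ 0.35 mA

V_G = V_DD·R_2/(R_1+R_2) = 11×68/248 = 3.02 V. With the source grounded, V_GS = V_G = 3.02 V.
Assume saturation: I_D = (k_n/2)(V_GS − V_t)² = (2.6/2)×(3.02 − 2.5)² = 1.3×0.516² = 0.346 mA.
V_DS = V_DD − I_D·R_D = 11 − 0.346×2.2 = 10.2 V.
Saturation requires V_DS ≥ V_GS − V_t = 0.516 V; 10.2 ≥ 0.516 ✓.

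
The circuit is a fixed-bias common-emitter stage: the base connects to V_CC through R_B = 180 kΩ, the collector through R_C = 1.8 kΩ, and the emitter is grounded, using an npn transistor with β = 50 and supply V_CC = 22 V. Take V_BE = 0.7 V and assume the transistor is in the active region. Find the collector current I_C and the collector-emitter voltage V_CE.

Base loop: V_CC = I_B·R_B + V_BE, so I_B = (22 − 0.7)/180 kΩ = 0.118 mA.
In the active region I_C = β·I_B = 50 × 0.118 = 5.92 mA.
Collector loop: V_CE = V_CC − I_C·R_C = 22 − 5.92×1.8 = 11.3 V.
Since V_CE = 11.3 V > V_CE(sat) ≈ 0.2 V, the transistor is in the active region as assumed.

I_C ≈ 5.9 mA, V_CE ≈ 11 V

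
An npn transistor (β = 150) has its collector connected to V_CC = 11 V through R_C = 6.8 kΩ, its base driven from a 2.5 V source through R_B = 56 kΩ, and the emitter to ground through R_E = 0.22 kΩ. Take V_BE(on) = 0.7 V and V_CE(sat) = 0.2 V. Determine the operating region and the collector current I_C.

saturation; I_C ≈ 1.5 mA

Assume active: I_B = (2.5 − 0.7)/(56 + 151×0.22) = 0.0202 mA, I_C = β·I_B = 3.03 mA.
Then V_CE = 11 − 3.03×6.8 − 3.05×0.22 = -10.2 V < 0.2 V — the active assumption fails.
Re-solve with V_CE = 0.2 V. KCL at the emitter: V_E/R_E = (V_BB−0.7−V_E)/R_B + (V_CC−0.2−V_E)/R_C, giving V_E = 0.344 V.
I_C = (V_CC − 0.2 − V_E)/R_C = (10.8 − 0.344)/6.8 = 1.54 mA.
Check: I_B = (1.8 − 0.344)/56 = 0.026 mA, and β·I_B = 3.9 mA > I_C, confirming saturation.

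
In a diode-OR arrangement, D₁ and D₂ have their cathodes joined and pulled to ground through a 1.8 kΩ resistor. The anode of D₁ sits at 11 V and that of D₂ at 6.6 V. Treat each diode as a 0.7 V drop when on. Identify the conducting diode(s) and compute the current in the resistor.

Only D₁ conducts; I_R ≈ 5.7 mA

Assume both conduct. Then node N would need to be at both 11−0.7 = 10.3 V and 6.6−0.7 = 5.9 V, which is impossible.
Assume only D₁ conducts: V_N = 11 − 0.7 = 10.3 V, so I_R = 10.3/1.8 = 5.72 mA.
Check D₂: its anode-to-cathode voltage is 6.6 − 10.3 = -3.7 V < 0.7 V, so it is off. The assumption is consistent.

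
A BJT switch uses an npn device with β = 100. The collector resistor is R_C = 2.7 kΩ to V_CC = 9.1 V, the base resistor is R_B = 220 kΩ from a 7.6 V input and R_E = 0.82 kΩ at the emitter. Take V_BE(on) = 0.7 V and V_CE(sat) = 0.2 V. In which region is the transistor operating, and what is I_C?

active; I_C ≈ 2.3 mA

Assume active. Base-emitter loop: I_B = (V_BB − V_BE)/(R_B + (β+1)R_E) = (7.6 − 0.7)/(220 + 101×0.82) = 0.0228 mA.
I_C = β·I_B = 100×0.0228 = 2.28 mA.
V_CE = V_CC − I_C·R_C − I_E·R_E = 9.1 − 2.28×2.7 − 2.3×0.82 = 1.06 V > V_CE(sat), so the active-region assumption holds.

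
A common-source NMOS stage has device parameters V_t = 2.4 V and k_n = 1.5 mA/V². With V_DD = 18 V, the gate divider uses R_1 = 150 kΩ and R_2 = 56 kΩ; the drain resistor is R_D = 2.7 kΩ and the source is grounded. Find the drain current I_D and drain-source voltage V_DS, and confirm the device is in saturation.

I_D ≈ 4.7 mA, V_DS ≈ 5.4 V

V_G = V_DD·R_2/(R_1+R_2) = 18×56/206 = 4.89 V. With the source grounded, V_GS = V_G = 4.89 V.
Assume saturation: I_D = (k_n/2)(V_GS − V_t)² = (1.5/2)×(4.89 − 2.4)² = 0.75×2.49² = 4.66 mA.
V_DS = V_DD − I_D·R_D = 18 − 4.66×2.7 = 5.41 V.
Saturation requires V_DS ≥ V_GS − V_t = 2.49 V; 5.41 ≥ 2.49 ✓.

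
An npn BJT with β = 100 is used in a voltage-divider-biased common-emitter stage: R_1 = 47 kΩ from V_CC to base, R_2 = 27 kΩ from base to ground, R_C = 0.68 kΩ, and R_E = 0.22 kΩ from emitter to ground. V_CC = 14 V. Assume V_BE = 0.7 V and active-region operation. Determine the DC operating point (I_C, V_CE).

Thevenize the base divider: V_Th = V_CC·R_2/(R_1+R_2) = 14×27/74 = 5.11 V, R_Th = R_1‖R_2 = 17.1 kΩ.
Base-emitter loop: V_Th = I_B·R_Th + V_BE + (β+1)I_B·R_E, so I_B = (5.11 − 0.7) / (17.1 + 101×0.22) = 0.112 mA.
I_C = β·I_B = 100×0.112 = 11.2 mA, and I_E = (β+1)I_B = 11.3 mA.
V_CE = V_CC − I_C·R_C − I_E·R_E = 14 − 11.2×0.68 − 11.3×0.22 = 3.9 V.
V_CE = 3.9 V > 0.2 V confirms active-region operation.

I_C ≈ 11 mA, V_CE ≈ 3.9 V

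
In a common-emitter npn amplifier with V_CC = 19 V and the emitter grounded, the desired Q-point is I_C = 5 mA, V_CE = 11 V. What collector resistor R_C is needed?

R_C ≈ 1.6 kΩ

Collector loop: V_CC = I_C·R_C + V_CE.
R_C = (V_CC − V_CE)/I_C = (19 − 11)/5 = 1.6 kΩ.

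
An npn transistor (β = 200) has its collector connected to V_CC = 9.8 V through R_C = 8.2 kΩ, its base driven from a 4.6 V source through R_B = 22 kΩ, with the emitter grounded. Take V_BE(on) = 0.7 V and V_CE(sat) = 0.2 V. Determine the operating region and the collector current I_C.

saturation; I_C ≈ 1.2 mA

Assume active: I_B = (4.6 − 0.7)/22 = 0.177 mA, giving I_C = β·I_B = 35.5 mA.
But then V_CE = 9.8 − 35.5×8.2 = -281 V < V_CE(sat) = 0.2 V — impossible in the active region.
So the transistor is saturated. With V_CE = 0.2 V, I_C = (V_CC − 0.2)/R_C = 9.6/8.2 = 1.17 mA.
Check: β·I_B = 35.5 mA > I_C = 1.17 mA, confirming saturation.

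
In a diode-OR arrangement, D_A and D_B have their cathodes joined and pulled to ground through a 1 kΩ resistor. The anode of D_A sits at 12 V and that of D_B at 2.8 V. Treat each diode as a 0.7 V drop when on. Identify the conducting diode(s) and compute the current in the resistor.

Assume both conduct. Then node N would need to be at both 12−0.7 = 11.3 V and 2.8−0.7 = 2.1 V, which is impossible.
Assume only D_A conducts: V_N = 12 − 0.7 = 11.3 V, so I_R = 11.3/1 = 11.3 mA.
Check D_B: its anode-to-cathode voltage is 2.8 − 11.3 = -8.5 V < 0.7 V, so it is off. The assumption is consistent.

Only D_A conducts; I_R ≈ 11 mA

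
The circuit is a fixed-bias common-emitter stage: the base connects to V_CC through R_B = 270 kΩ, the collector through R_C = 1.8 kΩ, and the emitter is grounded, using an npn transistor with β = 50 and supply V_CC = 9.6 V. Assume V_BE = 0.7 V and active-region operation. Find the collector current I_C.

Base loop: V_CC = I_B·R_B + V_BE, so I_B = (9.6 − 0.7)/270 kΩ = 0.033 mA.
In the active region I_C = β·I_B = 50 × 0.033 = 1.65 mA.
Collector loop: V_CE = V_CC − I_C·R_C = 9.6 − 1.65×1.8 = 6.63 V.
Since V_CE = 6.63 V > V_CE(sat) ≈ 0.2 V, the transistor is in the active region as assumed.

I_C ≈ 1.6 mA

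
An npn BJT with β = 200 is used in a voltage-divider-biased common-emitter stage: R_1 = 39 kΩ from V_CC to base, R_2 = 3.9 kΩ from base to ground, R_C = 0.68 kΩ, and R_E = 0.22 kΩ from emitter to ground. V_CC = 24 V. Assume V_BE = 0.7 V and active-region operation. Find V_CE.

V_CE ≈ 18 V

Thevenize the base divider: V_Th = V_CC·R_2/(R_1+R_2) = 24×3.9/42.9 = 2.18 V, R_Th = R_1‖R_2 = 3.55 kΩ.
Base-emitter loop: V_Th = I_B·R_Th + V_BE + (β+1)I_B·R_E, so I_B = (2.18 − 0.7) / (3.55 + 201×0.22) = 0.031 mA.
I_C = β·I_B = 200×0.031 = 6.2 mA, and I_E = (β+1)I_B = 6.24 mA.
V_CE = V_CC − I_C·R_C − I_E·R_E = 24 − 6.2×0.68 − 6.24×0.22 = 18.4 V.
V_CE = 18.4 V > 0.2 V confirms active-region operation.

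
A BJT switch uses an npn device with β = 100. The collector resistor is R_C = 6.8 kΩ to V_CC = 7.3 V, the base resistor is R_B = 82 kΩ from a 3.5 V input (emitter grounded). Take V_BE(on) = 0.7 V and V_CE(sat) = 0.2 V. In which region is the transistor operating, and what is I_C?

Assume active: I_B = (3.5 − 0.7)/82 = 0.0341 mA, giving I_C = β·I_B = 3.41 mA.
But then V_CE = 7.3 − 3.41×6.8 = -15.9 V < V_CE(sat) = 0.2 V — impossible in the active region.
So the transistor is saturated. With V_CE = 0.2 V, I_C = (V_CC − 0.2)/R_C = 7.1/6.8 = 1.04 mA.
Check: β·I_B = 3.41 mA > I_C = 1.04 mA, confirming saturation.

saturation; I_C ≈ 1 mA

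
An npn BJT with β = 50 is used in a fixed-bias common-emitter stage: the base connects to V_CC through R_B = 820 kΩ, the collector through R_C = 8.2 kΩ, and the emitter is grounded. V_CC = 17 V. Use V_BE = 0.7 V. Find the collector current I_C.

I_C ≈ 0.99 mA

Base loop: V_CC = I_B·R_B + V_BE, so I_B = (17 − 0.7)/820 kΩ = 0.0199 mA.
In the active region I_C = β·I_B = 50 × 0.0199 = 0.994 mA.
Collector loop: V_CE = V_CC − I_C·R_C = 17 − 0.994×8.2 = 8.85 V.
Since V_CE = 8.85 V > V_CE(sat) ≈ 0.2 V, the transistor is in the active region as assumed.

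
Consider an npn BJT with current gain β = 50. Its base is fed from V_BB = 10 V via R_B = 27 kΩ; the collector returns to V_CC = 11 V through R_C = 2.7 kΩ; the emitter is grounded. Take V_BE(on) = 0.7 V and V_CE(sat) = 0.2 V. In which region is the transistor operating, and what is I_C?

Assume active: I_B = (10 − 0.7)/27 = 0.344 mA, giving I_C = β·I_B = 17.2 mA.
But then V_CE = 11 − 17.2×2.7 = -35.5 V < V_CE(sat) = 0.2 V — impossible in the active region.
So the transistor is saturated. With V_CE = 0.2 V, I_C = (V_CC − 0.2)/R_C = 10.8/2.7 = 4 mA.
Check: β·I_B = 17.2 mA > I_C = 4 mA, confirming saturation.

saturation; I_C ≈ 4 mA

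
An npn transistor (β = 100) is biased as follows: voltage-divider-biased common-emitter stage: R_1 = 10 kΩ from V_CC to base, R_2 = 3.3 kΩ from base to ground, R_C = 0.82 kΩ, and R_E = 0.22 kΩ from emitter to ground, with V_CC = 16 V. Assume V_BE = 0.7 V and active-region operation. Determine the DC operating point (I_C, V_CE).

I_C ≈ 13 mA, V_CE ≈ 2.2 V

Thevenize the base divider: V_Th = V_CC·R_2/(R_1+R_2) = 16×3.3/13.3 = 3.97 V, R_Th = R_1‖R_2 = 2.48 kΩ.
Base-emitter loop: V_Th = I_B·R_Th + V_BE + (β+1)I_B·R_E, so I_B = (3.97 − 0.7) / (2.48 + 101×0.22) = 0.132 mA.
I_C = β·I_B = 100×0.132 = 13.2 mA, and I_E = (β+1)I_B = 13.4 mA.
V_CE = V_CC − I_C·R_C − I_E·R_E = 16 − 13.2×0.82 − 13.4×0.22 = 2.2 V.
V_CE = 2.2 V > 0.2 V confirms active-region operation.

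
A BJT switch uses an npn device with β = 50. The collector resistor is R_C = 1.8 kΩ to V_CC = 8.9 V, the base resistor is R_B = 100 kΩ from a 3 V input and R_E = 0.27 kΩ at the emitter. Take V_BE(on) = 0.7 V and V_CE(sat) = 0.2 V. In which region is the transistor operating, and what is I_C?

active; I_C ≈ 1 mA

Assume active. Base-emitter loop: I_B = (V_BB − V_BE)/(R_B + (β+1)R_E) = (3 − 0.7)/(100 + 51×0.27) = 0.0202 mA.
I_C = β·I_B = 50×0.0202 = 1.01 mA.
V_CE = V_CC − I_C·R_C − I_E·R_E = 8.9 − 1.01×1.8 − 1.03×0.27 = 6.8 V > V_CE(sat), so the active-region assumption holds.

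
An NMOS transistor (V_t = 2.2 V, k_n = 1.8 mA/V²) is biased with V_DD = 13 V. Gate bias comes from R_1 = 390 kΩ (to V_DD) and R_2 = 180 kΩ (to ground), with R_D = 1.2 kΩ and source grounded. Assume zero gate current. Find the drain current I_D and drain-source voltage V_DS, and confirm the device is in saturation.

V_G = V_DD·R_2/(R_1+R_2) = 13×180/570 = 4.11 V. With the source grounded, V_GS = V_G = 4.11 V.
Assume saturation: I_D = (k_n/2)(V_GS − V_t)² = (1.8/2)×(4.11 − 2.2)² = 0.9×1.91² = 3.27 mA.
V_DS = V_DD − I_D·R_D = 13 − 3.27×1.2 = 9.08 V.
Saturation requires V_DS ≥ V_GS − V_t = 1.91 V; 9.08 ≥ 1.91 ✓.

I_D ≈ 3.3 mA, V_DS ≈ 9.1 V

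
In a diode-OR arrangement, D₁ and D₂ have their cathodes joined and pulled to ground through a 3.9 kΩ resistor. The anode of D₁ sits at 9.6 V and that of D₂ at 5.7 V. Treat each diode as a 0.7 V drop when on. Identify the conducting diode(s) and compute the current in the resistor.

Only D₁ conducts; I_R ≈ 2.3 mA

Assume both conduct. Then node N would need to be at both 9.6−0.7 = 8.9 V and 5.7−0.7 = 5 V, which is impossible.
Assume only D₁ conducts: V_N = 9.6 − 0.7 = 8.9 V, so I_R = 8.9/3.9 = 2.28 mA.
Check D₂: its anode-to-cathode voltage is 5.7 − 8.9 = -3.2 V < 0.7 V, so it is off. The assumption is consistent.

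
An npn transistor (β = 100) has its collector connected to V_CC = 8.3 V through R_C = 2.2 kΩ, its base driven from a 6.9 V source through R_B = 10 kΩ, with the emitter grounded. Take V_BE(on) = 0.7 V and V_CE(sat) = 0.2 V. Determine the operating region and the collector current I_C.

Assume active: I_B = (6.9 − 0.7)/10 = 0.62 mA, giving I_C = β·I_B = 62 mA.
But then V_CE = 8.3 − 62×2.2 = -128 V < V_CE(sat) = 0.2 V — impossible in the active region.
So the transistor is saturated. With V_CE = 0.2 V, I_C = (V_CC − 0.2)/R_C = 8.1/2.2 = 3.68 mA.
Check: β·I_B = 62 mA > I_C = 3.68 mA, confirming saturation.

saturation; I_C ≈ 3.7 mA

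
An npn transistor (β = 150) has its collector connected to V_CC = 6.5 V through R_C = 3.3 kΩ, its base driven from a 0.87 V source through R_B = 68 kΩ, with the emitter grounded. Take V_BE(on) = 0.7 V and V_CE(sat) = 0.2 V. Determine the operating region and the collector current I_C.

active; I_C ≈ 0.38 mA

Assume active. Base-emitter loop: I_B = (V_BB − V_BE)/R_B = (0.87 − 0.7)/68 = 0.0025 mA.
I_C = β·I_B = 150×0.0025 = 0.375 mA.
V_CE = V_CC − I_C·R_C = 6.5 − 0.375×3.3 = 5.26 V > V_CE(sat), so the active-region assumption holds.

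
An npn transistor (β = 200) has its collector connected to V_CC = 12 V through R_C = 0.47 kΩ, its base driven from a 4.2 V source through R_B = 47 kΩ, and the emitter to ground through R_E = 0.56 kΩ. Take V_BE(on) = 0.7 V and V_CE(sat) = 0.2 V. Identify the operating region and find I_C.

Assume active. Base-emitter loop: I_B = (V_BB − V_BE)/(R_B + (β+1)R_E) = (4.2 − 0.7)/(47 + 201×0.56) = 0.0219 mA.
I_C = β·I_B = 200×0.0219 = 4.39 mA.
V_CE = V_CC − I_C·R_C − I_E·R_E = 12 − 4.39×0.47 − 4.41×0.56 = 7.47 V > V_CE(sat), so the active-region assumption holds.

active; I_C ≈ 4.4 mA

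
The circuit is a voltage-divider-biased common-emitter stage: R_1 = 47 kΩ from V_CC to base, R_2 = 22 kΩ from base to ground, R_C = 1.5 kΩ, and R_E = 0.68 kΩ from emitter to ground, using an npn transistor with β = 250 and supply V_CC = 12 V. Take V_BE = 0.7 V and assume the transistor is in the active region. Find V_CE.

Thevenize the base divider: V_Th = V_CC·R_2/(R_1+R_2) = 12×22/69 = 3.83 V, R_Th = R_1‖R_2 = 15 kΩ.
Base-emitter loop: V_Th = I_B·R_Th + V_BE + (β+1)I_B·R_E, so I_B = (3.83 − 0.7) / (15 + 251×0.68) = 0.0168 mA.
I_C = β·I_B = 250×0.0168 = 4.21 mA, and I_E = (β+1)I_B = 4.23 mA.
V_CE = V_CC − I_C·R_C − I_E·R_E = 12 − 4.21×1.5 − 4.23×0.68 = 2.81 V.
V_CE = 2.81 V > 0.2 V confirms active-region operation.

V_CE ≈ 2.8 V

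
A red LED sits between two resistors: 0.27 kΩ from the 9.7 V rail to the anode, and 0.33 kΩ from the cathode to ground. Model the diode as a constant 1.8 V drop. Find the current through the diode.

I ≈ 13 mA

The two resistors are in series with the diode, so KVL gives 9.7 = I·0.27 + 1.8 + I·0.33.
I = (9.7 − 1.8) / (0.27 + 0.33) kΩ = 7.9 / 0.6 = 13.2 mA.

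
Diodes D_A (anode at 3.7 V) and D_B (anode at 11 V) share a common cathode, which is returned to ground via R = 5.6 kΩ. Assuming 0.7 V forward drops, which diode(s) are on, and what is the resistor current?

Assume both conduct. Then node N would need to be at both 3.7−0.7 = 3 V and 11−0.7 = 10.3 V, which is impossible.
Assume only D_B conducts: V_N = 11 − 0.7 = 10.3 V, so I_R = 10.3/5.6 = 1.84 mA.
Check D_A: its anode-to-cathode voltage is 3.7 − 10.3 = -6.6 V < 0.7 V, so it is off. The assumption is consistent.

Only D_B conducts; I_R ≈ 1.8 mA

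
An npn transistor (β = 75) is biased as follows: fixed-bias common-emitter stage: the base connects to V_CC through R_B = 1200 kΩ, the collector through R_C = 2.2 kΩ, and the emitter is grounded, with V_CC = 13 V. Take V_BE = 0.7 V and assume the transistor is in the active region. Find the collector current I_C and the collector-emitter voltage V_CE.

I_C ≈ 0.77 mA, V_CE ≈ 11 V

Base loop: V_CC = I_B·R_B + V_BE, so I_B = (13 − 0.7)/1200 kΩ = 0.0103 mA.
In the active region I_C = β·I_B = 75 × 0.0103 = 0.769 mA.
Collector loop: V_CE = V_CC − I_C·R_C = 13 − 0.769×2.2 = 11.3 V.
Since V_CE = 11.3 V > V_CE(sat) ≈ 0.2 V, the transistor is in the active region as assumed.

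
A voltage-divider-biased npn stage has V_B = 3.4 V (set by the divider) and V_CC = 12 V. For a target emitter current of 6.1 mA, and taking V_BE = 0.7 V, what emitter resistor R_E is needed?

V_E = V_B − V_BE = 3.4 − 0.7 = 2.7 V.
R_E = V_E / I_E = 2.7 / 6.1 = 0.443 kΩ.

R_E ≈ 0.44 kΩ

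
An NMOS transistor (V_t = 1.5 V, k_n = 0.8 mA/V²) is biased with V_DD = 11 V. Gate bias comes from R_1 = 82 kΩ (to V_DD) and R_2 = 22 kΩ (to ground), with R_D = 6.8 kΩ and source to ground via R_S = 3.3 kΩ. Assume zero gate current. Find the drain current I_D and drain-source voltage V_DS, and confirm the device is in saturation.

I_D ≈ 0.099 mA, V_DS ≈ 10 V

V_G = V_DD·R_2/(R_1+R_2) = 11×22/104 = 2.33 V.
Assume saturation: I_D = (k_n/2)(V_GS − V_t)² with V_GS = V_G − I_D·R_S = 2.33 − 3.3·I_D.
Substituting gives 4.36·I_D² − 3.18·I_D + 0.274 = 0, with roots I_D = 0.0995 or 0.631 mA.
The root I_D = 0.631 mA gives V_GS = 0.244 V ≤ V_t, so take I_D = 0.0995 mA.
Then V_GS = 2 V and V_DS = V_DD − I_D(R_D+R_S) = 11 − 0.0995×10.1 = 10 V.
Saturation requires V_DS ≥ V_GS − V_t = 0.499 V; 10 ≥ 0.499 ✓.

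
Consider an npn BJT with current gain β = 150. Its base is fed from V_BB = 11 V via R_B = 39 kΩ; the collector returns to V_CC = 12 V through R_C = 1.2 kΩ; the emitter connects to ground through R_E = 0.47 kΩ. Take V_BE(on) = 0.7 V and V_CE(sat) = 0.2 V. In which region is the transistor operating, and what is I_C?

Assume active: I_B = (11 − 0.7)/(39 + 151×0.47) = 0.0937 mA, I_C = β·I_B = 14 mA.
Then V_CE = 12 − 14×1.2 − 14.1×0.47 = -11.5 V < 0.2 V — the active assumption fails.
Re-solve with V_CE = 0.2 V. KCL at the emitter: V_E/R_E = (V_BB−0.7−V_E)/R_B + (V_CC−0.2−V_E)/R_C, giving V_E = 3.38 V.
I_C = (V_CC − 0.2 − V_E)/R_C = (11.8 − 3.38)/1.2 = 7.02 mA.
Check: I_B = (10.3 − 3.38)/39 = 0.177 mA, and β·I_B = 26.6 mA > I_C, confirming saturation.

saturation; I_C ≈ 7 mA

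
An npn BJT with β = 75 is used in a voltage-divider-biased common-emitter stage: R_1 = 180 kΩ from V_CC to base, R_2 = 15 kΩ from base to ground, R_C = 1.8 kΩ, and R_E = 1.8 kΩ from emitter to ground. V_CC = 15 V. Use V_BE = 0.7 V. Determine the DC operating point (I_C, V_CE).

Thevenize the base divider: V_Th = V_CC·R_2/(R_1+R_2) = 15×15/195 = 1.15 V, R_Th = R_1‖R_2 = 13.8 kΩ.
Base-emitter loop: V_Th = I_B·R_Th + V_BE + (β+1)I_B·R_E, so I_B = (1.15 − 0.7) / (13.8 + 76×1.8) = 0.00301 mA.
I_C = β·I_B = 75×0.00301 = 0.226 mA, and I_E = (β+1)I_B = 0.229 mA.
V_CE = V_CC − I_C·R_C − I_E·R_E = 15 − 0.226×1.8 − 0.229×1.8 = 14.2 V.
V_CE = 14.2 V > 0.2 V confirms active-region operation.

I_C ≈ 0.23 mA, V_CE ≈ 14 V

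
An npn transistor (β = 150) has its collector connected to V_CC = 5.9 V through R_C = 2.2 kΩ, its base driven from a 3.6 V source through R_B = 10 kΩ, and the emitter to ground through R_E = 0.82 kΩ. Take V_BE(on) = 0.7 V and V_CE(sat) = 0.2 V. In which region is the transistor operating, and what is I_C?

saturation; I_C ≈ 1.9 mA

Assume active: I_B = (3.6 − 0.7)/(10 + 151×0.82) = 0.0217 mA, I_C = β·I_B = 3.25 mA.
Then V_CE = 5.9 − 3.25×2.2 − 3.27×0.82 = -3.93 V < 0.2 V — the active assumption fails.
Re-solve with V_CE = 0.2 V. KCL at the emitter: V_E/R_E = (V_BB−0.7−V_E)/R_B + (V_CC−0.2−V_E)/R_C, giving V_E = 1.62 V.
I_C = (V_CC − 0.2 − V_E)/R_C = (5.7 − 1.62)/2.2 = 1.85 mA.
Check: I_B = (2.9 − 1.62)/10 = 0.128 mA, and β·I_B = 19.1 mA > I_C, confirming saturation.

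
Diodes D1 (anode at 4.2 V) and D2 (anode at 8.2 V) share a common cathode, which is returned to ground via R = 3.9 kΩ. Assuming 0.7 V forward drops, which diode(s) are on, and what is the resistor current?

Only D2 conducts; I_R ≈ 1.9 mA

Assume both conduct. Then node N would need to be at both 4.2−0.7 = 3.5 V and 8.2−0.7 = 7.5 V, which is impossible.
Assume only D2 conducts: V_N = 8.2 − 0.7 = 7.5 V, so I_R = 7.5/3.9 = 1.92 mA.
Check D1: its anode-to-cathode voltage is 4.2 − 7.5 = -3.3 V < 0.7 V, so it is off. The assumption is consistent.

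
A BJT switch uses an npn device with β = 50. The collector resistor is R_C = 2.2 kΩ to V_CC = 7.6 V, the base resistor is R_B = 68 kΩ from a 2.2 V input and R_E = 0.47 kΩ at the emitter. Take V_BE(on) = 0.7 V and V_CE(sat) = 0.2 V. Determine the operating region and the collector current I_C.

active; I_C ≈ 0.82 mA

Assume active. Base-emitter loop: I_B = (V_BB − V_BE)/(R_B + (β+1)R_E) = (2.2 − 0.7)/(68 + 51×0.47) = 0.0163 mA.
I_C = β·I_B = 50×0.0163 = 0.815 mA.
V_CE = V_CC − I_C·R_C − I_E·R_E = 7.6 − 0.815×2.2 − 0.832×0.47 = 5.41 V > V_CE(sat), so the active-region assumption holds.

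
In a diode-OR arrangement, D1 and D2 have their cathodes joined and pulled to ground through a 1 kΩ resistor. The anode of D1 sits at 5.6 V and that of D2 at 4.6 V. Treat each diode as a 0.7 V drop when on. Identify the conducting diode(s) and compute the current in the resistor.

Assume both conduct. Then node N would need to be at both 5.6−0.7 = 4.9 V and 4.6−0.7 = 3.9 V, which is impossible.
Assume only D1 conducts: V_N = 5.6 − 0.7 = 4.9 V, so I_R = 4.9/1 = 4.9 mA.
Check D2: its anode-to-cathode voltage is 4.6 − 4.9 = -0.3 V < 0.7 V, so it is off. The assumption is consistent.

Only D1 conducts; I_R ≈ 4.9 mA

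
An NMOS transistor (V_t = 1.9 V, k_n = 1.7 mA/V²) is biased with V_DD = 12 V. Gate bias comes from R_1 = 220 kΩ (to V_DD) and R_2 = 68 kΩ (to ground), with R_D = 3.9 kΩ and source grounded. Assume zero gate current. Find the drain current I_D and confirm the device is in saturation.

I_D ≈ 0.74 mA

V_G = V_DD·R_2/(R_1+R_2) = 12×68/288 = 2.83 V. With the source grounded, V_GS = V_G = 2.83 V.
Assume saturation: I_D = (k_n/2)(V_GS − V_t)² = (1.7/2)×(2.83 − 1.9)² = 0.85×0.933² = 0.74 mA.
V_DS = V_DD − I_D·R_D = 12 − 0.74×3.9 = 9.11 V.
Saturation requires V_DS ≥ V_GS − V_t = 0.933 V; 9.11 ≥ 0.933 ✓.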